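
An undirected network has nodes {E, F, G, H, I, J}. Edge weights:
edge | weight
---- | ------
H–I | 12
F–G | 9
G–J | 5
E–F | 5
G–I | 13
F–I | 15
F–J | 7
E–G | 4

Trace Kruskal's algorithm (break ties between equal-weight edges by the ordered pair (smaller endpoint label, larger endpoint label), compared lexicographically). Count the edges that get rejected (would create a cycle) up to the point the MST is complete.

Kruskal: consider edges lightest-first.
E–G (4): add — endpoints in different components.
E–F (5): add — endpoints in different components.
G–J (5): add — endpoints in different components.
F–J (7): skip — F and J already connected.
F–G (9): skip — F and G already connected.
H–I (12): add — endpoints in different components.
G–I (13): add — endpoints in different components.
Edges rejected before the tree was complete: 2.

2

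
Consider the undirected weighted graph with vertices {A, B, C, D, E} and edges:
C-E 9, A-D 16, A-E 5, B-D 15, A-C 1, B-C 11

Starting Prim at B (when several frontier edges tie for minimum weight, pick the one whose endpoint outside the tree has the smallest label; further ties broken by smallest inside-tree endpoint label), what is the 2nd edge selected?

A-C

Prim, starting at B.
Step 1: cheapest edge leaving the tree is B-C (11); add C.
Step 2: cheapest edge leaving the tree is A-C (1); add A.
Step 3: cheapest edge leaving the tree is A-E (5); add E.
Step 4: cheapest edge leaving the tree is B-D (15); add D.
The 2nd edge added is A-C.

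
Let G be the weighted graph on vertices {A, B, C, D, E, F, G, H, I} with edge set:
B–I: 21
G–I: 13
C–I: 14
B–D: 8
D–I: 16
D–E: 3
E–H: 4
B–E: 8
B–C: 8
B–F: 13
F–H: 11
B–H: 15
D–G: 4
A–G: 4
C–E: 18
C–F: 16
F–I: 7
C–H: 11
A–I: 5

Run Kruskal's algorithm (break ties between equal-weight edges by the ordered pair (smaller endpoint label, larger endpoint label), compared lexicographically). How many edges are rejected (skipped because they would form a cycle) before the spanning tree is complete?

Kruskal: consider edges lightest-first.
D–E (3): add — endpoints in different components.
A–G (4): add — endpoints in different components.
D–G (4): add — endpoints in different components.
E–H (4): add — endpoints in different components.
A–I (5): add — endpoints in different components.
F–I (7): add — endpoints in different components.
B–C (8): add — endpoints in different components.
B–D (8): add — endpoints in different components.
Edges rejected before the tree was complete: 0.

0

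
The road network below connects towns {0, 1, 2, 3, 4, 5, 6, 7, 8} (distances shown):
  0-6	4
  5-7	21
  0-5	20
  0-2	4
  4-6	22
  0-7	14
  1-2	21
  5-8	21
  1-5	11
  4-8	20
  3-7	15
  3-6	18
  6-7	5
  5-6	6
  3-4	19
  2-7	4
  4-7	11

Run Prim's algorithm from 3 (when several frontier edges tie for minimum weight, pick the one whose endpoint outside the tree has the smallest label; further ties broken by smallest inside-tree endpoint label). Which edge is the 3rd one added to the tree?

0-2

Prim, starting at 3.
Step 1: cheapest edge leaving the tree is 3-7 (15); add 7.
Step 2: cheapest edge leaving the tree is 2-7 (4); add 2.
Step 3: cheapest edge leaving the tree is 0-2 (4); add 0.
Step 4: cheapest edge leaving the tree is 0-6 (4); add 6.
Step 5: cheapest edge leaving the tree is 5-6 (6); add 5.
Step 6: cheapest edge leaving the tree is 1-5 (11); add 1.
Step 7: cheapest edge leaving the tree is 4-7 (11); add 4.
Step 8: cheapest edge leaving the tree is 4-8 (20); add 8.
The 3rd edge added is 0-2.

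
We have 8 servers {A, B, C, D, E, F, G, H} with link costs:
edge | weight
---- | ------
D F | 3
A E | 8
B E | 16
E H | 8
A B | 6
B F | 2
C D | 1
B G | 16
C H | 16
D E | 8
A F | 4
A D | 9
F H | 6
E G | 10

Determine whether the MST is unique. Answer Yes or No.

Kruskal's algorithm — process edges by increasing weight (ties by edge label):
C D (1): add — endpoints in different components.
B F (2): add — endpoints in different components.
D F (3): add — endpoints in different components.
A F (4): add — endpoints in different components.
A B (6): skip — A and B already connected.
F H (6): add — endpoints in different components.
A E (8): add — endpoints in different components.
D E (8): skip — D and E already connected.
E H (8): skip — E and H already connected.
A D (9): skip — A and D already connected.
E G (10): add — endpoints in different components.
Non-tree edge E H has weight 8, equal to the heaviest edge on its tree cycle — swapping gives another MST of the same weight. Not unique.

No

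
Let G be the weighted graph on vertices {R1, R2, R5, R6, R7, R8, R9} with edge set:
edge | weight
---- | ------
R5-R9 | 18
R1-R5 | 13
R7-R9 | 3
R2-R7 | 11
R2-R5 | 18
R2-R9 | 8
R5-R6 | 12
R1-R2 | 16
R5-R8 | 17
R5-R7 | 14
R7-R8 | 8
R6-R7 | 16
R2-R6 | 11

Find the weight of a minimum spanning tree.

55

Prim, starting at R7.
Step 1: frontier [R7-R9 3, R7-R8 8, R2-R7 11, R5-R7 14, R6-R7 16] → take R7-R9 (3); add R9.
Step 2: frontier [R7-R8 8, R2-R7 11, R5-R7 14, R6-R7 16, R2-R9 8, R5-R9 18] → take R2-R9 (8); add R2.
Step 3: frontier [R2-R6 11, R1-R2 16, R2-R5 18, R7-R8 8, R5-R7 14, R6-R7 16, R5-R9 18] → take R7-R8 (8); add R8.
Step 4: frontier [R2-R6 11, R1-R2 16, R2-R5 18, R5-R7 14, R6-R7 16, R5-R8 17, R5-R9 18] → take R2-R6 (11); add R6.
Step 5: frontier [R1-R2 16, R2-R5 18, R5-R6 12, R5-R7 14, R5-R8 17, R5-R9 18] → take R5-R6 (12); add R5.
Step 6: frontier [R1-R2 16, R1-R5 13] → take R1-R5 (13); add R1.
MST edges: R7-R9, R2-R9, R7-R8, R2-R6, R5-R6, R1-R5; total weight 3+8+8+11+12+13 = 55.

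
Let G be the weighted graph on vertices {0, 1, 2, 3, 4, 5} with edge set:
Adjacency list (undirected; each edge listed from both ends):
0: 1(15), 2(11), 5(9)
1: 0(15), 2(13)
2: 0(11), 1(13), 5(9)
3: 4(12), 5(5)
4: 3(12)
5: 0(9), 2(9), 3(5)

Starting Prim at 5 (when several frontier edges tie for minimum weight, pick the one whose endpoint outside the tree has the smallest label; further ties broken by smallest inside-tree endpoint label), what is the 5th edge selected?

1-2

Prim's algorithm from 5:
Step 1: cheapest edge leaving the tree is 3 5 (5); add 3.
Step 2: cheapest edge leaving the tree is 0 5 (9); add 0.
Step 3: cheapest edge leaving the tree is 2 5 (9); add 2.
Step 4: cheapest edge leaving the tree is 3 4 (12); add 4.
Step 5: cheapest edge leaving the tree is 1 2 (13); add 1.
The 5th edge added is 1 2.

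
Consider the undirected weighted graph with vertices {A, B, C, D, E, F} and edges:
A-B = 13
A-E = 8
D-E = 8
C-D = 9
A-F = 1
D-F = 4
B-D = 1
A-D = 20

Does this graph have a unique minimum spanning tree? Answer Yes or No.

No

Kruskal: consider edges lightest-first.
A-F (1): add. Components now {A,F} {B} {C} {D} {E}
B-D (1): add. Components now {A,F} {B,D} {C} {E}
D-F (4): add. Components now {A,B,D,F} {C} {E}
A-E (8): add. Components now {A,B,D,E,F} {C}
D-E (8): skip — D and E already connected.
C-D (9): add. Components now {A,B,C,D,E,F}
Non-tree edge D-E has weight 8, equal to the heaviest edge on its tree cycle — swapping gives another MST of the same weight. Not unique.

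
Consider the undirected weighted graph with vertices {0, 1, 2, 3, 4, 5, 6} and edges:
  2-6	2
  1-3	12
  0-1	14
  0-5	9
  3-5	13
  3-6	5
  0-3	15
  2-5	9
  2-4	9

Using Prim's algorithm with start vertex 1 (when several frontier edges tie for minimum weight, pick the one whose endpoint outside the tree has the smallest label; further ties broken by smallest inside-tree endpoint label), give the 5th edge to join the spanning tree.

2-5

Prim, starting at 1.
Step 1: cheapest edge leaving the tree is 1-3 (12); add 3.
Step 2: cheapest edge leaving the tree is 3-6 (5); add 6.
Step 3: cheapest edge leaving the tree is 2-6 (2); add 2.
Step 4: cheapest edge leaving the tree is 2-4 (9); add 4.
Step 5: cheapest edge leaving the tree is 2-5 (9); add 5.
Step 6: cheapest edge leaving the tree is 0-5 (9); add 0.
The 5th edge added is 2-5.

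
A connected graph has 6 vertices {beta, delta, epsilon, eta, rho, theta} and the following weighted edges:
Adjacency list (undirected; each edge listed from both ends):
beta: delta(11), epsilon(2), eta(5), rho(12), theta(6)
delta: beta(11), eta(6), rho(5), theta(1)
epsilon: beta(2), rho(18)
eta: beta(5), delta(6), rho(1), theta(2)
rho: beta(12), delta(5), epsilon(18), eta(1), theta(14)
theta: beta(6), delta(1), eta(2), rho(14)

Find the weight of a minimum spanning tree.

Kruskal's algorithm — process edges by increasing weight (ties by edge label):
delta—theta (1): add. Components now {delta,theta} {epsilon} {eta} {rho} {beta}
eta—rho (1): add. Components now {delta,theta} {epsilon} {eta,rho} {beta}
beta—epsilon (2): add. Components now {delta,theta} {beta,epsilon} {eta,rho}
eta—theta (2): add. Components now {delta,eta,rho,theta} {beta,epsilon}
beta—eta (5): add. Components now {beta,delta,epsilon,eta,rho,theta}
MST edges: delta—theta, eta—rho, beta—epsilon, eta—theta, beta—eta; total weight 1+1+2+2+5 = 11.

11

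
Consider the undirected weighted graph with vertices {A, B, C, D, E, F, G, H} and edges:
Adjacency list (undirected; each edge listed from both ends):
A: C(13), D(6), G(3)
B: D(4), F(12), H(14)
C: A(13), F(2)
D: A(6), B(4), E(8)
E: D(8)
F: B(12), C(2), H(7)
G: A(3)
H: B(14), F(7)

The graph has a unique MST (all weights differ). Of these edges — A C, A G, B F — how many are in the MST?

2

Kruskal's algorithm — process edges by increasing weight (ties by edge label):
C F (2): add — endpoints in different components.
A G (3): add — endpoints in different components.
B D (4): add — endpoints in different components.
A D (6): add — endpoints in different components.
F H (7): add — endpoints in different components.
D E (8): add — endpoints in different components.
B F (12): add — endpoints in different components.
MST edge set: {C F, A G, B D, A D, F H, D E, B F}.
Of the listed edges, {A G, B F} are in the MST → 2.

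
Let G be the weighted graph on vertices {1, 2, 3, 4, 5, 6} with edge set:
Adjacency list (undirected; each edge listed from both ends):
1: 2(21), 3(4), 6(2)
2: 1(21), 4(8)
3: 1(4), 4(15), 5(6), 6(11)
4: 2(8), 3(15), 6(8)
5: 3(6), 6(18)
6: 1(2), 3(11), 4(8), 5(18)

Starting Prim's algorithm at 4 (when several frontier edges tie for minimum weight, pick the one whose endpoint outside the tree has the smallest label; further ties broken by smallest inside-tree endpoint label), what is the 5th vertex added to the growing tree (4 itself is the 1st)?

Prim's algorithm from 4:
Step 1: frontier [2 4 8, 4 6 8, 3 4 15] → take 2 4 (8); add 2.
Step 2: frontier [1 2 21, 4 6 8, 3 4 15] → take 4 6 (8); add 6.
Step 3: frontier [1 2 21, 3 4 15, 1 6 2, 3 6 11, 5 6 18] → take 1 6 (2); add 1.
Step 4: frontier [1 3 4, 3 4 15, 3 6 11, 5 6 18] → take 1 3 (4); add 3.
Step 5: frontier [3 5 6, 5 6 18] → take 3 5 (6); add 5.
Vertex order: 4, 2, 6, 1, 3, 5. The 5th vertex is 3.

3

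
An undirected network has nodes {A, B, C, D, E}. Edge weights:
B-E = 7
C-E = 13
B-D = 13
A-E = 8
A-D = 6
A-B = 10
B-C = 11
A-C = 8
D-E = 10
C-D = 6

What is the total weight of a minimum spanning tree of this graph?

Kruskal: consider edges lightest-first.
A-D (6): add — endpoints in different components.
C-D (6): add — endpoints in different components.
B-E (7): add — endpoints in different components.
A-C (8): skip — A and C already connected.
A-E (8): add — endpoints in different components.
MST edges: A-D, C-D, B-E, A-E; total weight 6+6+7+8 = 27.

27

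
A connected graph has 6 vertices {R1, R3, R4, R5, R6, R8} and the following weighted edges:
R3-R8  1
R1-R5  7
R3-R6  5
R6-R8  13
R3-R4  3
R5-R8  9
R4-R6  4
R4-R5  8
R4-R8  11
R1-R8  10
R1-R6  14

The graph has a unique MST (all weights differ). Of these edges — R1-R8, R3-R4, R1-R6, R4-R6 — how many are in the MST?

Sort edges by weight, then run Kruskal:
R3-R8 (1): add. Components now {R1} {R5} {R6} {R3,R8} {R4}
R3-R4 (3): add. Components now {R1} {R5} {R6} {R3,R4,R8}
R4-R6 (4): add. Components now {R1} {R5} {R3,R4,R6,R8}
R3-R6 (5): skip — R6 and R3 already connected.
R1-R5 (7): add. Components now {R1,R5} {R3,R4,R6,R8}
R4-R5 (8): add. Components now {R1,R3,R4,R5,R6,R8}
MST edge set: {R3-R8, R3-R4, R4-R6, R1-R5, R4-R5}.
Of the listed edges, {R3-R4, R4-R6} are in the MST → 2.

2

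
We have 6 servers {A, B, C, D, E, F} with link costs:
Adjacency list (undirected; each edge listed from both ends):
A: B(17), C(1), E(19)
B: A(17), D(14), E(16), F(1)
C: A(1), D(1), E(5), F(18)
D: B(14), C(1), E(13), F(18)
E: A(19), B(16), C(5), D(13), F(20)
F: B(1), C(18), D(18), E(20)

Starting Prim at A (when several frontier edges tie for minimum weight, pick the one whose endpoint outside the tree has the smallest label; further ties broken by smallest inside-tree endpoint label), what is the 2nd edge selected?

Prim, starting at A.
Step 1: cheapest edge leaving the tree is A–C (1); add C.
Step 2: cheapest edge leaving the tree is C–D (1); add D.
Step 3: cheapest edge leaving the tree is C–E (5); add E.
Step 4: cheapest edge leaving the tree is B–D (14); add B.
Step 5: cheapest edge leaving the tree is B–F (1); add F.
The 2nd edge added is C–D.

C-D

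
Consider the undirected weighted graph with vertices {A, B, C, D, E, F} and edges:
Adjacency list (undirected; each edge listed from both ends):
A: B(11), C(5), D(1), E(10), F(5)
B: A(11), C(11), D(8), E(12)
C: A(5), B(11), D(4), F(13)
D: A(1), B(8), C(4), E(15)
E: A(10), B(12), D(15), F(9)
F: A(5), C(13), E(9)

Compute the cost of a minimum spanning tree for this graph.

Grow the tree from E using Prim:
Step 1: cheapest edge leaving the tree is E–F (9); add F.
Step 2: cheapest edge leaving the tree is A–F (5); add A.
Step 3: cheapest edge leaving the tree is A–D (1); add D.
Step 4: cheapest edge leaving the tree is C–D (4); add C.
Step 5: cheapest edge leaving the tree is B–D (8); add B.
MST edges: E–F, A–F, A–D, C–D, B–D; total weight 9+5+1+4+8 = 27.

27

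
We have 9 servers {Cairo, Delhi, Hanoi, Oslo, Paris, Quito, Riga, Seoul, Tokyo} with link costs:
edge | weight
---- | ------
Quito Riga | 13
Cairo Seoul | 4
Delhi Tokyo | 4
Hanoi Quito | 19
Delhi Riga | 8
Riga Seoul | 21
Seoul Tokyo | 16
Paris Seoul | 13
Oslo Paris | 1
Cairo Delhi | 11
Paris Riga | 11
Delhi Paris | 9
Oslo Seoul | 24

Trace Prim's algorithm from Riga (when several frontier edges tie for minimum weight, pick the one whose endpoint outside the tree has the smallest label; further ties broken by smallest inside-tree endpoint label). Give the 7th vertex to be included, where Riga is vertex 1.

Seoul

Prim's algorithm from Riga:
Step 1: frontier [Delhi Riga 8, Paris Riga 11, Quito Riga 13, Riga Seoul 21] → take Delhi Riga (8); add Delhi.
Step 2: frontier [Delhi Tokyo 4, Delhi Paris 9, Cairo Delhi 11, Paris Riga 11, Quito Riga 13, Riga Seoul 21] → take Delhi Tokyo (4); add Tokyo.
Step 3: frontier [Delhi Paris 9, Cairo Delhi 11, Paris Riga 11, Quito Riga 13, Riga Seoul 21, Seoul Tokyo 16] → take Delhi Paris (9); add Paris.
Step 4: frontier [Cairo Delhi 11, Oslo Paris 1, Paris Seoul 13, Quito Riga 13, Riga Seoul 21, Seoul Tokyo 16] → take Oslo Paris (1); add Oslo.
Step 5: frontier [Cairo Delhi 11, Oslo Seoul 24, Paris Seoul 13, Quito Riga 13, Riga Seoul 21, Seoul Tokyo 16] → take Cairo Delhi (11); add Cairo.
Step 6: frontier [Cairo Seoul 4, Oslo Seoul 24, Paris Seoul 13, Quito Riga 13, Riga Seoul 21, Seoul Tokyo 16] → take Cairo Seoul (4); add Seoul.
Step 7: frontier [Quito Riga 13] → take Quito Riga (13); add Quito.
Step 8: frontier [Hanoi Quito 19] → take Hanoi Quito (19); add Hanoi.
Vertex order: Riga, Delhi, Tokyo, Paris, Oslo, Cairo, Seoul, Quito, Hanoi. The 7th vertex is Seoul.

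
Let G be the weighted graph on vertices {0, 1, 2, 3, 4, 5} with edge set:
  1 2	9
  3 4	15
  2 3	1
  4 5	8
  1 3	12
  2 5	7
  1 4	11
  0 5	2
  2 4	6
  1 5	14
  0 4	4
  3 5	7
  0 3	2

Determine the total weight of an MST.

Kruskal: consider edges lightest-first.
2 3 (1): add — endpoints in different components.
0 3 (2): add — endpoints in different components.
0 5 (2): add — endpoints in different components.
0 4 (4): add — endpoints in different components.
2 4 (6): skip — 2 and 4 already connected.
2 5 (7): skip — 2 and 5 already connected.
3 5 (7): skip — 3 and 5 already connected.
4 5 (8): skip — 4 and 5 already connected.
1 2 (9): add — endpoints in different components.
MST edges: 2 3, 0 3, 0 5, 0 4, 1 2; total weight 1+2+2+4+9 = 18.

18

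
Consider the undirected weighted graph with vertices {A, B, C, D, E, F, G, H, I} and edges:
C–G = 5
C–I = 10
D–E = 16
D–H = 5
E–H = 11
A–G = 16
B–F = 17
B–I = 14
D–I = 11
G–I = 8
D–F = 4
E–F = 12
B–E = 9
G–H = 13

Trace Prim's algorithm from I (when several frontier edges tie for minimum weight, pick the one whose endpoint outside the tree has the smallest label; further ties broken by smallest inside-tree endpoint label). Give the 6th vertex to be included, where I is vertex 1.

Prim's algorithm from I:
Step 1: frontier [G–I 8, C–I 10, D–I 11, B–I 14] → take G–I (8); add G.
Step 2: frontier [C–G 5, G–H 13, A–G 16, C–I 10, D–I 11, B–I 14] → take C–G (5); add C.
Step 3: frontier [G–H 13, A–G 16, D–I 11, B–I 14] → take D–I (11); add D.
Step 4: frontier [D–F 4, D–H 5, D–E 16, G–H 13, A–G 16, B–I 14] → take D–F (4); add F.
Step 5: frontier [D–H 5, D–E 16, E–F 12, B–F 17, G–H 13, A–G 16, B–I 14] → take D–H (5); add H.
Step 6: frontier [D–E 16, E–F 12, B–F 17, A–G 16, E–H 11, B–I 14] → take E–H (11); add E.
Step 7: frontier [B–E 9, B–F 17, A–G 16, B–I 14] → take B–E (9); add B.
Step 8: frontier [A–G 16] → take A–G (16); add A.
Vertex order: I, G, C, D, F, H, E, B, A. The 6th vertex is H.

H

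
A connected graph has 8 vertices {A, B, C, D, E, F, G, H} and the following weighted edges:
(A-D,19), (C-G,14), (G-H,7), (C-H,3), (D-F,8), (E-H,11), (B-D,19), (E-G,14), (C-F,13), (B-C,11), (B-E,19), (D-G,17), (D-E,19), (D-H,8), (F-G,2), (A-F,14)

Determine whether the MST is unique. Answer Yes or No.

No

Sort edges by weight, then run Kruskal:
F-G (2): add — endpoints in different components.
C-H (3): add — endpoints in different components.
G-H (7): add — endpoints in different components.
D-F (8): add — endpoints in different components.
D-H (8): skip — D and H already connected.
B-C (11): add — endpoints in different components.
E-H (11): add — endpoints in different components.
C-F (13): skip — C and F already connected.
A-F (14): add — endpoints in different components.
Non-tree edge D-H has weight 8, equal to the heaviest edge on its tree cycle — swapping gives another MST of the same weight. Not unique.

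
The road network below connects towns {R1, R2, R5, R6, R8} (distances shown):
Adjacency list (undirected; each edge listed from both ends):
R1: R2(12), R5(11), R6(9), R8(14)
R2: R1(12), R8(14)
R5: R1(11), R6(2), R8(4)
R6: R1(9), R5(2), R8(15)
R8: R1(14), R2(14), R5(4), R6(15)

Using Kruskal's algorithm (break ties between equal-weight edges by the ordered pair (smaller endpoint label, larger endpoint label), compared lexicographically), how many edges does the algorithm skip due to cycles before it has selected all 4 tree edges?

Kruskal's algorithm — process edges by increasing weight (ties by edge label):
R5-R6 (2): add. Components now {R1} {R5,R6} {R8} {R2}
R5-R8 (4): add. Components now {R1} {R5,R6,R8} {R2}
R1-R6 (9): add. Components now {R1,R5,R6,R8} {R2}
R1-R5 (11): skip — R1 and R5 already connected.
R1-R2 (12): add. Components now {R1,R2,R5,R6,R8}
Edges rejected before the tree was complete: 1.

1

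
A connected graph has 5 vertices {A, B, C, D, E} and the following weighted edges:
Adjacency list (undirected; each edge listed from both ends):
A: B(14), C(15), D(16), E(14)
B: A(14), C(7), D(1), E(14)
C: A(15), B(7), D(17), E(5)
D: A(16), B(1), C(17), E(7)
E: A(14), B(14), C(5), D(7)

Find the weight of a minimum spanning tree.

27

Sort edges by weight, then run Kruskal:
B-D (1): add. Components now {A} {B,D} {C} {E}
C-E (5): add. Components now {A} {B,D} {C,E}
B-C (7): add. Components now {A} {B,C,D,E}
D-E (7): skip — D and E already connected.
A-B (14): add. Components now {A,B,C,D,E}
MST edges: B-D, C-E, B-C, A-B; total weight 1+5+7+14 = 27.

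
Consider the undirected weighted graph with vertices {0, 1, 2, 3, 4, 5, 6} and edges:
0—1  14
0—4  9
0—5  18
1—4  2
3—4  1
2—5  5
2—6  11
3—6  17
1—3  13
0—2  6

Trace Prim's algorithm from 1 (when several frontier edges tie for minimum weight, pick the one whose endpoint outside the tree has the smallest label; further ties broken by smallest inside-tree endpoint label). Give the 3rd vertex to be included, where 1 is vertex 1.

3

Prim, starting at 1.
Step 1: frontier [1—4 2, 1—3 13, 0—1 14] → take 1—4 (2); add 4.
Step 2: frontier [1—3 13, 0—1 14, 3—4 1, 0—4 9] → take 3—4 (1); add 3.
Step 3: frontier [0—1 14, 3—6 17, 0—4 9] → take 0—4 (9); add 0.
Step 4: frontier [0—2 6, 0—5 18, 3—6 17] → take 0—2 (6); add 2.
Step 5: frontier [0—5 18, 2—5 5, 2—6 11, 3—6 17] → take 2—5 (5); add 5.
Step 6: frontier [2—6 11, 3—6 17] → take 2—6 (11); add 6.
Vertex order: 1, 4, 3, 0, 2, 5, 6. The 3rd vertex is 3.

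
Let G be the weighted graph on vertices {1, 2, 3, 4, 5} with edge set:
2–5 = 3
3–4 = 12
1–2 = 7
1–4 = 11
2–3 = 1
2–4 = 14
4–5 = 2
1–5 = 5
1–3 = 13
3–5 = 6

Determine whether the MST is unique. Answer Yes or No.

Kruskal's algorithm — process edges by increasing weight (ties by edge label):
2–3 (1): add. Components now {1} {2,3} {4} {5}
4–5 (2): add. Components now {1} {2,3} {4,5}
2–5 (3): add. Components now {1} {2,3,4,5}
1–5 (5): add. Components now {1,2,3,4,5}
Every non-tree edge has weight strictly greater than the heaviest edge on the tree path between its endpoints, so the MST is unique.

Yes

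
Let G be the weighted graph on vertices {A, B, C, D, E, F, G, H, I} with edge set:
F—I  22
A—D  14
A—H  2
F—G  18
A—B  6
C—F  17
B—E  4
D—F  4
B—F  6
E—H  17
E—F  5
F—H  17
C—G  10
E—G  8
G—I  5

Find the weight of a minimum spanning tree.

44

Sort edges by weight, then run Kruskal:
A—H (2): add — endpoints in different components.
B—E (4): add — endpoints in different components.
D—F (4): add — endpoints in different components.
E—F (5): add — endpoints in different components.
G—I (5): add — endpoints in different components.
A—B (6): add — endpoints in different components.
B—F (6): skip — B and F already connected.
E—G (8): add — endpoints in different components.
C—G (10): add — endpoints in different components.
MST edges: A—H, B—E, D—F, E—F, G—I, A—B, E—G, C—G; total weight 2+4+4+5+5+6+8+10 = 44.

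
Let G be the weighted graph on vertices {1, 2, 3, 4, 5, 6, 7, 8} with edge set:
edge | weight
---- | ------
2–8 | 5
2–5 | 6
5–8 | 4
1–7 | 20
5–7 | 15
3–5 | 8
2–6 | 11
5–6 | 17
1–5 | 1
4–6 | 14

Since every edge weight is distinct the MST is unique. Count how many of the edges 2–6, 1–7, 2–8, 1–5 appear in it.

Sort edges by weight, then run Kruskal:
1–5 (1): add — endpoints in different components.
5–8 (4): add — endpoints in different components.
2–8 (5): add — endpoints in different components.
2–5 (6): skip — 2 and 5 already connected.
3–5 (8): add — endpoints in different components.
2–6 (11): add — endpoints in different components.
4–6 (14): add — endpoints in different components.
5–7 (15): add — endpoints in different components.
MST edge set: {1–5, 5–8, 2–8, 3–5, 2–6, 4–6, 5–7}.
Of the listed edges, {2–6, 2–8, 1–5} are in the MST → 3.

3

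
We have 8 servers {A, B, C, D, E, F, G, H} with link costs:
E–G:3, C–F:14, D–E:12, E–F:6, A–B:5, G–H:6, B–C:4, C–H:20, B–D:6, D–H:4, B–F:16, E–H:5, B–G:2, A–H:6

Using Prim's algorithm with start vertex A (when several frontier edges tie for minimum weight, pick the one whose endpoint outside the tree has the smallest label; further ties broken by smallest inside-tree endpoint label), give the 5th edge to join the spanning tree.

Grow the tree from A using Prim:
Step 1: frontier [A–B 5, A–H 6] → take A–B (5); add B.
Step 2: frontier [A–H 6, B–G 2, B–C 4, B–D 6, B–F 16] → take B–G (2); add G.
Step 3: frontier [A–H 6, B–C 4, B–D 6, B–F 16, E–G 3, G–H 6] → take E–G (3); add E.
Step 4: frontier [A–H 6, B–C 4, B–D 6, B–F 16, E–H 5, E–F 6, D–E 12, G–H 6] → take B–C (4); add C.
Step 5: frontier [A–H 6, B–D 6, B–F 16, C–F 14, C–H 20, E–H 5, E–F 6, D–E 12, G–H 6] → take E–H (5); add H.
Step 6: frontier [B–D 6, B–F 16, C–F 14, E–F 6, D–E 12, D–H 4] → take D–H (4); add D.
Step 7: frontier [B–F 16, C–F 14, E–F 6] → take E–F (6); add F.
The 5th edge added is E–H.

E-H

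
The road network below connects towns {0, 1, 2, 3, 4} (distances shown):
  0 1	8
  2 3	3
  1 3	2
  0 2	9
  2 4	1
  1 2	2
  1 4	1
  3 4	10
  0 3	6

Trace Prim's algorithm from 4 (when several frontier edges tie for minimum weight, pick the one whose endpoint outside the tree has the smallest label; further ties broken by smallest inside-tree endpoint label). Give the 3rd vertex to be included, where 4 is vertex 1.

2

Prim, starting at 4.
Step 1: cheapest edge leaving the tree is 1 4 (1); add 1.
Step 2: cheapest edge leaving the tree is 2 4 (1); add 2.
Step 3: cheapest edge leaving the tree is 1 3 (2); add 3.
Step 4: cheapest edge leaving the tree is 0 3 (6); add 0.
Vertex order: 4, 1, 2, 3, 0. The 3rd vertex is 2.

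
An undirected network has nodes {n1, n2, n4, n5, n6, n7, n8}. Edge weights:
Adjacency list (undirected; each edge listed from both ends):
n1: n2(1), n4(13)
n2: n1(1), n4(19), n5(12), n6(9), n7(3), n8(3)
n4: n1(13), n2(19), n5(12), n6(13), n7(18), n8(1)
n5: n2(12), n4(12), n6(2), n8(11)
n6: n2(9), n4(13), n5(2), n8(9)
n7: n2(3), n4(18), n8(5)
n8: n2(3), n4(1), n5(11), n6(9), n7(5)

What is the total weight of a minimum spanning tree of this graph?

19

Grow the tree from n1 using Prim:
Step 1: cheapest edge leaving the tree is n1-n2 (1); add n2.
Step 2: cheapest edge leaving the tree is n2-n7 (3); add n7.
Step 3: cheapest edge leaving the tree is n2-n8 (3); add n8.
Step 4: cheapest edge leaving the tree is n4-n8 (1); add n4.
Step 5: cheapest edge leaving the tree is n2-n6 (9); add n6.
Step 6: cheapest edge leaving the tree is n5-n6 (2); add n5.
MST edges: n1-n2, n2-n7, n2-n8, n4-n8, n2-n6, n5-n6; total weight 1+3+3+1+9+2 = 19.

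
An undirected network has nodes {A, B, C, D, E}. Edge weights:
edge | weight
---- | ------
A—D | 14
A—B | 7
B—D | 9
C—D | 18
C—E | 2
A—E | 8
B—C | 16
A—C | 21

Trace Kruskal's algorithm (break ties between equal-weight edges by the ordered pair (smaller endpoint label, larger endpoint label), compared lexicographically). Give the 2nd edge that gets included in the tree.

A-B

Sort edges by weight, then run Kruskal:
C—E (2): add — endpoints in different components.
A—B (7): add — endpoints in different components.
A—E (8): add — endpoints in different components.
B—D (9): add — endpoints in different components.
The 2nd edge added is A—B.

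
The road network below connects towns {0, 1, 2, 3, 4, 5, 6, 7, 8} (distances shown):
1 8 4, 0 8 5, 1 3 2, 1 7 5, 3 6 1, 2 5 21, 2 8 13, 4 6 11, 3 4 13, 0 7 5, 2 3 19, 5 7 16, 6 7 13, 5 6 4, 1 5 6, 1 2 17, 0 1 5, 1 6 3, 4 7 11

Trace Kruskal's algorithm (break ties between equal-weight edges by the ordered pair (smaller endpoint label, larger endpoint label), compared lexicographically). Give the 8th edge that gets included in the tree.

Sort edges by weight, then run Kruskal:
3 6 (1): add — endpoints in different components.
1 3 (2): add — endpoints in different components.
1 6 (3): skip — 1 and 6 already connected.
1 8 (4): add — endpoints in different components.
5 6 (4): add — endpoints in different components.
0 1 (5): add — endpoints in different components.
0 7 (5): add — endpoints in different components.
0 8 (5): skip — 0 and 8 already connected.
1 7 (5): skip — 1 and 7 already connected.
1 5 (6): skip — 1 and 5 already connected.
4 6 (11): add — endpoints in different components.
4 7 (11): skip — 4 and 7 already connected.
2 8 (13): add — endpoints in different components.
The 8th edge added is 2 8.

2-8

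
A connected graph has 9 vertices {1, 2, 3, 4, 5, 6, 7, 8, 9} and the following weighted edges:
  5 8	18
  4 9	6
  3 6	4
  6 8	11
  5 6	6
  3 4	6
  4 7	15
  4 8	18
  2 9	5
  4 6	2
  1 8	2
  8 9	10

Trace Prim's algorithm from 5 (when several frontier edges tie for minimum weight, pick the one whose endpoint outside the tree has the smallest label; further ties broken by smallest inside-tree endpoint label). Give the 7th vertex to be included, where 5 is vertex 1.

8

Grow the tree from 5 using Prim:
Step 1: frontier [5 6 6, 5 8 18] → take 5 6 (6); add 6.
Step 2: frontier [5 8 18, 4 6 2, 3 6 4, 6 8 11] → take 4 6 (2); add 4.
Step 3: frontier [3 4 6, 4 9 6, 4 7 15, 4 8 18, 5 8 18, 3 6 4, 6 8 11] → take 3 6 (4); add 3.
Step 4: frontier [4 9 6, 4 7 15, 4 8 18, 5 8 18, 6 8 11] → take 4 9 (6); add 9.
Step 5: frontier [4 7 15, 4 8 18, 5 8 18, 6 8 11, 2 9 5, 8 9 10] → take 2 9 (5); add 2.
Step 6: frontier [4 7 15, 4 8 18, 5 8 18, 6 8 11, 8 9 10] → take 8 9 (10); add 8.
Step 7: frontier [4 7 15, 1 8 2] → take 1 8 (2); add 1.
Step 8: frontier [4 7 15] → take 4 7 (15); add 7.
Vertex order: 5, 6, 4, 3, 9, 2, 8, 1, 7. The 7th vertex is 8.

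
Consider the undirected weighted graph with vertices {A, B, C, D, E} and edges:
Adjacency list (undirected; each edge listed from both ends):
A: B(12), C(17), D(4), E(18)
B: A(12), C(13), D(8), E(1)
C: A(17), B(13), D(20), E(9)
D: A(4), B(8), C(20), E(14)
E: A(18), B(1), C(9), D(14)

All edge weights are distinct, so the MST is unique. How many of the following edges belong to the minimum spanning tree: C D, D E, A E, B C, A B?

Kruskal's algorithm — process edges by increasing weight (ties by edge label):
B E (1): add — endpoints in different components.
A D (4): add — endpoints in different components.
B D (8): add — endpoints in different components.
C E (9): add — endpoints in different components.
MST edge set: {B E, A D, B D, C E}.
Of the listed edges, {} are in the MST → 0.

0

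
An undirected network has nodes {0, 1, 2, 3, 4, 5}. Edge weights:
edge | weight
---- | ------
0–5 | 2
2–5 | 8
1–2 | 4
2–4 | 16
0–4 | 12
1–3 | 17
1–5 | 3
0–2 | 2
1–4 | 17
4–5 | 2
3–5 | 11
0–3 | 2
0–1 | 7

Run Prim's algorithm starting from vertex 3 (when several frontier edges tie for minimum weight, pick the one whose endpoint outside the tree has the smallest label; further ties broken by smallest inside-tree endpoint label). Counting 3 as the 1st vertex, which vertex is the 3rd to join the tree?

2

Grow the tree from 3 using Prim:
Step 1: frontier [0–3 2, 3–5 11, 1–3 17] → take 0–3 (2); add 0.
Step 2: frontier [0–2 2, 0–5 2, 0–1 7, 0–4 12, 3–5 11, 1–3 17] → take 0–2 (2); add 2.
Step 3: frontier [0–5 2, 0–1 7, 0–4 12, 1–2 4, 2–5 8, 2–4 16, 3–5 11, 1–3 17] → take 0–5 (2); add 5.
Step 4: frontier [0–1 7, 0–4 12, 1–2 4, 2–4 16, 1–3 17, 4–5 2, 1–5 3] → take 4–5 (2); add 4.
Step 5: frontier [0–1 7, 1–2 4, 1–3 17, 1–4 17, 1–5 3] → take 1–5 (3); add 1.
Vertex order: 3, 0, 2, 5, 4, 1. The 3rd vertex is 2.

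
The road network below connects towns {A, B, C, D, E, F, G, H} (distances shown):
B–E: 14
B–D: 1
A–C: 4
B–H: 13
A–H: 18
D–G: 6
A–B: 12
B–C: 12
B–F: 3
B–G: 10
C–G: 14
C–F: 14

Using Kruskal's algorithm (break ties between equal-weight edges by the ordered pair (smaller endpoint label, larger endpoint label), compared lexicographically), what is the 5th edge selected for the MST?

A-B

Kruskal's algorithm — process edges by increasing weight (ties by edge label):
B–D (1): add — endpoints in different components.
B–F (3): add — endpoints in different components.
A–C (4): add — endpoints in different components.
D–G (6): add — endpoints in different components.
B–G (10): skip — B and G already connected.
A–B (12): add — endpoints in different components.
B–C (12): skip — B and C already connected.
B–H (13): add — endpoints in different components.
B–E (14): add — endpoints in different components.
The 5th edge added is A–B.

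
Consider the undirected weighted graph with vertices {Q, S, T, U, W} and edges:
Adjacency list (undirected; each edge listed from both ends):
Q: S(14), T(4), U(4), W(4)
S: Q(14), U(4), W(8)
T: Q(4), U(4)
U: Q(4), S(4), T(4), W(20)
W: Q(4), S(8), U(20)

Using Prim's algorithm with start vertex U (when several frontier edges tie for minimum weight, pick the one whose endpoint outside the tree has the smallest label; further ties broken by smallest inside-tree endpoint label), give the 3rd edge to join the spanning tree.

Q-T

Prim, starting at U.
Step 1: cheapest edge leaving the tree is Q-U (4); add Q.
Step 2: cheapest edge leaving the tree is S-U (4); add S.
Step 3: cheapest edge leaving the tree is Q-T (4); add T.
Step 4: cheapest edge leaving the tree is Q-W (4); add W.
The 3rd edge added is Q-T.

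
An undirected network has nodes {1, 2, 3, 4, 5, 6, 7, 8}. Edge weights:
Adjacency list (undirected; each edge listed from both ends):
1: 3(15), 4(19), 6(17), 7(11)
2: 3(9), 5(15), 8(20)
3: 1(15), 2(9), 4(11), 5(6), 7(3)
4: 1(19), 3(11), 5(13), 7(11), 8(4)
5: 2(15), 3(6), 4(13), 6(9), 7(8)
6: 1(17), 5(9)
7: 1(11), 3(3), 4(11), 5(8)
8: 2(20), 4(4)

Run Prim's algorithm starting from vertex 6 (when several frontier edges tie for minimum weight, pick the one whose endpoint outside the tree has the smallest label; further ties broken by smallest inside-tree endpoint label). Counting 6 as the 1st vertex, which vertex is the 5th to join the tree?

2

Prim's algorithm from 6:
Step 1: cheapest edge leaving the tree is 5 6 (9); add 5.
Step 2: cheapest edge leaving the tree is 3 5 (6); add 3.
Step 3: cheapest edge leaving the tree is 3 7 (3); add 7.
Step 4: cheapest edge leaving the tree is 2 3 (9); add 2.
Step 5: cheapest edge leaving the tree is 1 7 (11); add 1.
Step 6: cheapest edge leaving the tree is 3 4 (11); add 4.
Step 7: cheapest edge leaving the tree is 4 8 (4); add 8.
Vertex order: 6, 5, 3, 7, 2, 1, 4, 8. The 5th vertex is 2.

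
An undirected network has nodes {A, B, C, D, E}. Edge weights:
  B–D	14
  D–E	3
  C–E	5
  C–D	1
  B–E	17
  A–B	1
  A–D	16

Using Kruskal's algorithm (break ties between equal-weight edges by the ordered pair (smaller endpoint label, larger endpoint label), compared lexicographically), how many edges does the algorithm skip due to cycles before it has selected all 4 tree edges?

1

Kruskal's algorithm — process edges by increasing weight (ties by edge label):
A–B (1): add. Components now {A,B} {C} {D} {E}
C–D (1): add. Components now {A,B} {C,D} {E}
D–E (3): add. Components now {A,B} {C,D,E}
C–E (5): skip — C and E already connected.
B–D (14): add. Components now {A,B,C,D,E}
Edges rejected before the tree was complete: 1.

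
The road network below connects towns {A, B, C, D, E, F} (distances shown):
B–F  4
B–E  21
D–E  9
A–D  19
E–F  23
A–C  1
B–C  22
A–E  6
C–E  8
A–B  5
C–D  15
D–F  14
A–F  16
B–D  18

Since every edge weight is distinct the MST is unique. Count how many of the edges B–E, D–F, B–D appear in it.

0

Kruskal: consider edges lightest-first.
A–C (1): add. Components now {A,C} {B} {D} {E} {F}
B–F (4): add. Components now {A,C} {B,F} {D} {E}
A–B (5): add. Components now {A,B,C,F} {D} {E}
A–E (6): add. Components now {A,B,C,E,F} {D}
C–E (8): skip — C and E already connected.
D–E (9): add. Components now {A,B,C,D,E,F}
MST edge set: {A–C, B–F, A–B, A–E, D–E}.
Of the listed edges, {} are in the MST → 0.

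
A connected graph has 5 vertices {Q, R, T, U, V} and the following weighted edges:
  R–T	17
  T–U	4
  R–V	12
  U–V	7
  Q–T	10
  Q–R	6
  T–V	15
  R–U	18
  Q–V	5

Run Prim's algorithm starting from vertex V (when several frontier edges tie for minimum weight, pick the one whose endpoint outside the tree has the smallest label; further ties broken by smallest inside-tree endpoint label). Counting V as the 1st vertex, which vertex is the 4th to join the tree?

U

Grow the tree from V using Prim:
Step 1: frontier [Q–V 5, U–V 7, R–V 12, T–V 15] → take Q–V (5); add Q.
Step 2: frontier [Q–R 6, Q–T 10, U–V 7, R–V 12, T–V 15] → take Q–R (6); add R.
Step 3: frontier [Q–T 10, R–T 17, R–U 18, U–V 7, T–V 15] → take U–V (7); add U.
Step 4: frontier [Q–T 10, R–T 17, T–U 4, T–V 15] → take T–U (4); add T.
Vertex order: V, Q, R, U, T. The 4th vertex is U.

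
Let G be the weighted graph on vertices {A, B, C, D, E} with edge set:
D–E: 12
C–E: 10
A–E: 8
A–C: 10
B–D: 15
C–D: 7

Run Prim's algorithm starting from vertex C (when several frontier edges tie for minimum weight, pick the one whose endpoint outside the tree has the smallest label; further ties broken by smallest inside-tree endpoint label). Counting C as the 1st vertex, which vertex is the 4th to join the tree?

E

Grow the tree from C using Prim:
Step 1: cheapest edge leaving the tree is C–D (7); add D.
Step 2: cheapest edge leaving the tree is A–C (10); add A.
Step 3: cheapest edge leaving the tree is A–E (8); add E.
Step 4: cheapest edge leaving the tree is B–D (15); add B.
Vertex order: C, D, A, E, B. The 4th vertex is E.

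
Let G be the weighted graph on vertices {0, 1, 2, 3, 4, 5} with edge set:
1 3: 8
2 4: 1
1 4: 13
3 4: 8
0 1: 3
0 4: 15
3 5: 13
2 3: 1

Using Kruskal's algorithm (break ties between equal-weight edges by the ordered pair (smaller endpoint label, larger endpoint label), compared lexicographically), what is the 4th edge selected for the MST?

Sort edges by weight, then run Kruskal:
2 3 (1): add — endpoints in different components.
2 4 (1): add — endpoints in different components.
0 1 (3): add — endpoints in different components.
1 3 (8): add — endpoints in different components.
3 4 (8): skip — 3 and 4 already connected.
1 4 (13): skip — 1 and 4 already connected.
3 5 (13): add — endpoints in different components.
The 4th edge added is 1 3.

1-3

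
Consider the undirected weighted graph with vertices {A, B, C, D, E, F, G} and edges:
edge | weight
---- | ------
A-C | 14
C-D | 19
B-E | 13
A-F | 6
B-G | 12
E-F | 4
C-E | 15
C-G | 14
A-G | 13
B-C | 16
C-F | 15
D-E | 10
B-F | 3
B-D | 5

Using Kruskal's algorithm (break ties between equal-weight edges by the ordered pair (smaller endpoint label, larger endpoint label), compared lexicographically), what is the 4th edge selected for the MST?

Kruskal: consider edges lightest-first.
B-F (3): add. Components now {A} {B,F} {C} {D} {E} {G}
E-F (4): add. Components now {A} {B,E,F} {C} {D} {G}
B-D (5): add. Components now {A} {B,D,E,F} {C} {G}
A-F (6): add. Components now {A,B,D,E,F} {C} {G}
D-E (10): skip — D and E already connected.
B-G (12): add. Components now {A,B,D,E,F,G} {C}
A-G (13): skip — A and G already connected.
B-E (13): skip — B and E already connected.
A-C (14): add. Components now {A,B,C,D,E,F,G}
The 4th edge added is A-F.

A-F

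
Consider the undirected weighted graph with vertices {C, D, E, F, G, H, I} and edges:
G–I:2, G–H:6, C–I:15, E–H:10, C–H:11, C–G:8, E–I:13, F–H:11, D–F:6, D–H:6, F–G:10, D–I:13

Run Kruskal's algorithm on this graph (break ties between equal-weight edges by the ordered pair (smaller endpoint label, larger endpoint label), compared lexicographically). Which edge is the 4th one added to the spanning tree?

G-H

Sort edges by weight, then run Kruskal:
G–I (2): add. Components now {C} {D} {E} {F} {G,I} {H}
D–F (6): add. Components now {C} {D,F} {E} {G,I} {H}
D–H (6): add. Components now {C} {D,F,H} {E} {G,I}
G–H (6): add. Components now {C} {D,F,G,H,I} {E}
C–G (8): add. Components now {C,D,F,G,H,I} {E}
E–H (10): add. Components now {C,D,E,F,G,H,I}
The 4th edge added is G–H.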